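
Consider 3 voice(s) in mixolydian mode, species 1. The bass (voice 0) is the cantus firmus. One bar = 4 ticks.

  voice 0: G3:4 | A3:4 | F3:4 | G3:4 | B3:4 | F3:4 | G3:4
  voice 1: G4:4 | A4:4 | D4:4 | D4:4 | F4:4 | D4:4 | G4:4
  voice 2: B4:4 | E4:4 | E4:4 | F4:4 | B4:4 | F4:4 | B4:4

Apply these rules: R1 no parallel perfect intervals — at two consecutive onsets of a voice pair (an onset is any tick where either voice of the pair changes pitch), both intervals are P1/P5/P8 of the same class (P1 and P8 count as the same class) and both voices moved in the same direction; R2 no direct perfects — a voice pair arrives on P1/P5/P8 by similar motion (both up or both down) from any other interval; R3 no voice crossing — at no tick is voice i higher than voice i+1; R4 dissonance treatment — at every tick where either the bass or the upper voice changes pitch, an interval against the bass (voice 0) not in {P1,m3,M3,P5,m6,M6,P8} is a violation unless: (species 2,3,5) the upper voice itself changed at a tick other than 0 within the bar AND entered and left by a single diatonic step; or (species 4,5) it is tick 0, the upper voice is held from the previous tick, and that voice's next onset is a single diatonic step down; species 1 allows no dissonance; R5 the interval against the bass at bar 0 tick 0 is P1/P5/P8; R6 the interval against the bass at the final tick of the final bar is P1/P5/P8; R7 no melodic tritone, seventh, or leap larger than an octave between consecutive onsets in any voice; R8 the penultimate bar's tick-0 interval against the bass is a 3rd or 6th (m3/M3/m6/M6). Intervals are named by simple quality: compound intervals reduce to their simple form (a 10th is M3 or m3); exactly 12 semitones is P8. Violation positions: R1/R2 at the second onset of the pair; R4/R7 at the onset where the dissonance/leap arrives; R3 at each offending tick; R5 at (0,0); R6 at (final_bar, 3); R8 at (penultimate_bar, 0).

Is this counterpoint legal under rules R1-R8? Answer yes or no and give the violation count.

bar 0: v0=G3 v1=G4 v2=B4 (M3)
bar 1: v0=A3 v1=A4 v2=E4 (P5)
bar 2: v0=F3 v1=D4 v2=E4 (M7)
bar 3: v0=G3 v1=D4 v2=F4 (m7)
bar 4: v0=B3 v1=F4 v2=B4 (P8)
bar 5: v0=F3 v1=D4 v2=F4 (P8)
bar 6: v0=G3 v1=G4 v2=B4 (M3)
  R5 @ bar0.0: opens on M3
  R1 @ bar1.0: G3/G4 P8 -> A3/A4 P8 similar
  R3 @ bar1.0: A4 above E4
  R3 @ bar1.1: A4 above E4
  R3 @ bar1.2: A4 above E4
  R3 @ bar1.3: A4 above E4
  R4 @ bar2.0: F3/E4 M7 untreated
  R4 @ bar3.0: G3/F4 m7 untreated
  R2 @ bar4.0: G3/F4 m7 -> B3/B4 P8 similar
  R4 @ bar4.0: B3/F4 TT untreated
  R7 @ bar4.0: F4->B4 leap 6st
  R1 @ bar5.0: B3/B4 P8 -> F3/F4 P8 similar
  R7 @ bar5.0: B3->F3 leap 6st
  R7 @ bar5.0: B4->F4 leap 6st
  R8 @ bar5.0: penult P8 not 3rd/6th
  R2 @ bar6.0: F3/D4 M6 -> G3/G4 P8 similar
  R7 @ bar6.0: F4->B4 leap 6st
  R6 @ bar6.3: closes on M3

No (18 violations)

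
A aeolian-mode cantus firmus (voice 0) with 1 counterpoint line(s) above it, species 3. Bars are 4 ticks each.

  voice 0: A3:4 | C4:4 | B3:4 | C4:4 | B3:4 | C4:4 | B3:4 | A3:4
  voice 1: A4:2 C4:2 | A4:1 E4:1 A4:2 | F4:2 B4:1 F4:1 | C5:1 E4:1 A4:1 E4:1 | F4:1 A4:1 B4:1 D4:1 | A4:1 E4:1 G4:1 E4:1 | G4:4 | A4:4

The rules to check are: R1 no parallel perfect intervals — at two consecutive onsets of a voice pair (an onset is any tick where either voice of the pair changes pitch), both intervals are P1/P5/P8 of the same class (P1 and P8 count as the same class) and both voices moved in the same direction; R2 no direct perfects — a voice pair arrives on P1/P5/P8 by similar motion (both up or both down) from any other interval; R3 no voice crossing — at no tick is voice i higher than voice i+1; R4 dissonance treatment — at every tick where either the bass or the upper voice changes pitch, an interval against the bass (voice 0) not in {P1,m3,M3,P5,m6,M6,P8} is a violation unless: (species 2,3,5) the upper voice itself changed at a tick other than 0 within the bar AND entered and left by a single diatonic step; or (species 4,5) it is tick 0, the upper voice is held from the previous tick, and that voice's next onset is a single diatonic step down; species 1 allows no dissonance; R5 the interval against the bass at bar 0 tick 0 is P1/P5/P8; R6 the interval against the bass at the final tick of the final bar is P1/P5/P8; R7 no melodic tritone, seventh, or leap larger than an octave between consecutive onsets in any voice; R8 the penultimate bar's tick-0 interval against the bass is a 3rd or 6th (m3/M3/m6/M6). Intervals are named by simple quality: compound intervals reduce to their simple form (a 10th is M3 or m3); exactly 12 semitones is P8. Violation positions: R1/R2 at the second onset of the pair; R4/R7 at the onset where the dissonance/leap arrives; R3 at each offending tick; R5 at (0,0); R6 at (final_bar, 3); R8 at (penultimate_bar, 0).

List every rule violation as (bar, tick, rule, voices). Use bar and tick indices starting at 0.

(2, 0, R4, (0, 1))
(2, 2, R7, (1,))
(2, 3, R4, (0, 1))
(2, 3, R7, (1,))
(3, 0, R2, (0, 1))
(4, 0, R4, (0, 1))
(4, 1, R4, (0, 1))

bar 0: v0=A3 v1=A4 downbeat P8
bar 1: v0=C4 v1=A4 downbeat M6
bar 2: v0=B3 v1=F4 downbeat TT
bar 3: v0=C4 v1=C5 downbeat P8
bar 4: v0=B3 v1=F4 downbeat TT
bar 5: v0=C4 v1=A4 downbeat M6
bar 6: v0=B3 v1=G4 downbeat m6
bar 7: v0=A3 v1=A4 downbeat P8
  -> R4 @ bar 2 tick 0 v(0, 1): B3/F4 TT untreated
  -> R7 @ bar 2 tick 2 v(1,): F4->B4 leap 6st
  -> R4 @ bar 2 tick 3 v(0, 1): B3/F4 TT untreated
  -> R7 @ bar 2 tick 3 v(1,): B4->F4 leap 6st
  -> R2 @ bar 3 tick 0 v(0, 1): B3/F4 TT -> C4/C5 P8 similar
  -> R4 @ bar 4 tick 0 v(0, 1): B3/F4 TT untreated
  -> R4 @ bar 4 tick 1 v(0, 1): B3/A4 m7 untreated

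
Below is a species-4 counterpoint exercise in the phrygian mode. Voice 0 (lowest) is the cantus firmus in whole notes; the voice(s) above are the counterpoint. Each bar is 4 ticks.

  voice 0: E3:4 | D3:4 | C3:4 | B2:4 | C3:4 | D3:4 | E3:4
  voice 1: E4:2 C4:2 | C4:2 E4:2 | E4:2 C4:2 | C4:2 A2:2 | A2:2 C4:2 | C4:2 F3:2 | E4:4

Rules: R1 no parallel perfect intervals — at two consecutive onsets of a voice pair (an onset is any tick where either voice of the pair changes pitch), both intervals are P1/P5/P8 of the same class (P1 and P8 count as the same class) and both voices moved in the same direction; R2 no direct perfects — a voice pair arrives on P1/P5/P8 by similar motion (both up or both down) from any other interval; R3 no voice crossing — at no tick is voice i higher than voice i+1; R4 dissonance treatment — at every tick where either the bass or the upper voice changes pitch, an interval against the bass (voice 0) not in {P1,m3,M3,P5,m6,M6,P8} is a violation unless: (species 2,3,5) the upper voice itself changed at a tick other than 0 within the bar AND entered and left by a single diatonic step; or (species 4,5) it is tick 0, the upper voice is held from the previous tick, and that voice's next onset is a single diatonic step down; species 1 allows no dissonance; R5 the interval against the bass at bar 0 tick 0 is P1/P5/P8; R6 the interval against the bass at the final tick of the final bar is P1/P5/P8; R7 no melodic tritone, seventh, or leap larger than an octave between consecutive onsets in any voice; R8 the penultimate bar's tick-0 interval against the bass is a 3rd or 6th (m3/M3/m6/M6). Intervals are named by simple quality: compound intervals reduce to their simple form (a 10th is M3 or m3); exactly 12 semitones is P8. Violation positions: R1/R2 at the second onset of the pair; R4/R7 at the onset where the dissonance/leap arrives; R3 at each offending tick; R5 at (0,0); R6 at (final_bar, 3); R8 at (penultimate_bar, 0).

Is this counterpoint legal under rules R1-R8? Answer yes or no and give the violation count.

No (14 violations)

bar 0: v0=E3 v1=E4 (P8)
bar 1: v0=D3 v1=C4 (m7)
bar 2: v0=C3 v1=E4 (M3)
bar 3: v0=B2 v1=C4 (m2)
bar 4: v0=C3 v1=A2 (m3)
bar 5: v0=D3 v1=C4 (m7)
bar 6: v0=E3 v1=E4 (P8)
  R4 @ bar1.0: D3/C4 m7 untreated
  R4 @ bar1.2: D3/E4 M2 untreated
  R4 @ bar3.0: B2/C4 m2 untreated
  R3 @ bar3.2: B2 above A2
  R4 @ bar3.2: B2/A2 M2 untreated
  R7 @ bar3.2: C4->A2 leap 15st
  R3 @ bar3.3: B2 above A2
  R3 @ bar4.0: C3 above A2
  R3 @ bar4.1: C3 above A2
  R7 @ bar4.2: A2->C4 leap 15st
  R4 @ bar5.0: D3/C4 m7 untreated
  R8 @ bar5.0: penult m7 not 3rd/6th
  R2 @ bar6.0: D3/F3 m3 -> E3/E4 P8 similar
  R7 @ bar6.0: F3->E4 leap 11st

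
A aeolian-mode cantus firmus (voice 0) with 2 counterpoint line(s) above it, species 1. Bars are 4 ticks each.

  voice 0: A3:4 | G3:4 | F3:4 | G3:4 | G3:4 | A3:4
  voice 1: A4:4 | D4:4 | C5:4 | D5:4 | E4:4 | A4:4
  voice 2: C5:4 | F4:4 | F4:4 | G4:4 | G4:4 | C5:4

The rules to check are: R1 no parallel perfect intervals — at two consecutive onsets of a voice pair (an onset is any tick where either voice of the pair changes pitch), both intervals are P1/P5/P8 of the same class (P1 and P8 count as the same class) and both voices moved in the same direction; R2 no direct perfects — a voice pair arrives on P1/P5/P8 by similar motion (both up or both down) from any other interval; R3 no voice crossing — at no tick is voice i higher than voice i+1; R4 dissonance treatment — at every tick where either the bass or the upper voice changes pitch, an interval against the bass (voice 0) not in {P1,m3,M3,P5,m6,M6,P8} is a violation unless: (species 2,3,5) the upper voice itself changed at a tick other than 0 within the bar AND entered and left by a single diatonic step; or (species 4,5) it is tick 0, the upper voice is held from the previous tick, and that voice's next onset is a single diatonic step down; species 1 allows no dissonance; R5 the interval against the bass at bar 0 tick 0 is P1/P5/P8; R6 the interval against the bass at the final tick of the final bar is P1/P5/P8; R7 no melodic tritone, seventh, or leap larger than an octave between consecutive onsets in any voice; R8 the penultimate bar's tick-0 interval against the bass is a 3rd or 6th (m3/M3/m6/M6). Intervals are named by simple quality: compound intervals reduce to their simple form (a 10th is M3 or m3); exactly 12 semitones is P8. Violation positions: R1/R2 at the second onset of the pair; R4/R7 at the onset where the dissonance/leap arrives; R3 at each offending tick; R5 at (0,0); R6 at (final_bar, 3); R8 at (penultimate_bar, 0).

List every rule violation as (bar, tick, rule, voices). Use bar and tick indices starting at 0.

(0, 0, R5, (0, 2))
(1, 0, R2, (0, 1))
(1, 0, R4, (0, 2))
(2, 0, R3, (1, 2))
(2, 0, R7, (1,))
(2, 1, R3, (1, 2))
(2, 2, R3, (1, 2))
(2, 3, R3, (1, 2))
(3, 0, R1, (0, 1))
(3, 0, R1, (0, 2))
(3, 0, R1, (1, 2))
(3, 0, R3, (1, 2))
(3, 1, R3, (1, 2))
(3, 2, R3, (1, 2))
(3, 3, R3, (1, 2))
(4, 0, R7, (1,))
(4, 0, R8, (0, 2))
(5, 0, R2, (0, 1))
(5, 3, R6, (0, 2))

bar 0: v0=A3 v1=A4 v2=C5 downbeat m3
bar 1: v0=G3 v1=D4 v2=F4 downbeat m7
bar 2: v0=F3 v1=C5 v2=F4 downbeat P8
bar 3: v0=G3 v1=D5 v2=G4 downbeat P8
bar 4: v0=G3 v1=E4 v2=G4 downbeat P8
bar 5: v0=A3 v1=A4 v2=C5 downbeat m3
  -> R5 @ bar 0 tick 0 v(0, 2): opens on m3
  -> R2 @ bar 1 tick 0 v(0, 1): A3/A4 P8 -> G3/D4 P5 similar
  -> R4 @ bar 1 tick 0 v(0, 2): G3/F4 m7 untreated
  -> R3 @ bar 2 tick 0 v(1, 2): C5 above F4
  -> R7 @ bar 2 tick 0 v(1,): D4->C5 leap 10st
  -> R3 @ bar 2 tick 1 v(1, 2): C5 above F4
  -> R3 @ bar 2 tick 2 v(1, 2): C5 above F4
  -> R3 @ bar 2 tick 3 v(1, 2): C5 above F4
  -> R1 @ bar 3 tick 0 v(0, 1): F3/C5 P5 -> G3/D5 P5 similar
  -> R1 @ bar 3 tick 0 v(0, 2): F3/F4 P8 -> G3/G4 P8 similar
  -> R1 @ bar 3 tick 0 v(1, 2): C5/F4 P5 -> D5/G4 P5 similar
  -> R3 @ bar 3 tick 0 v(1, 2): D5 above G4
  -> R3 @ bar 3 tick 1 v(1, 2): D5 above G4
  -> R3 @ bar 3 tick 2 v(1, 2): D5 above G4
  -> R3 @ bar 3 tick 3 v(1, 2): D5 above G4
  -> R7 @ bar 4 tick 0 v(1,): D5->E4 leap 10st
  -> R8 @ bar 4 tick 0 v(0, 2): penult P8 not 3rd/6th
  -> R2 @ bar 5 tick 0 v(0, 1): G3/E4 M6 -> A3/A4 P8 similar
  -> R6 @ bar 5 tick 3 v(0, 2): closes on m3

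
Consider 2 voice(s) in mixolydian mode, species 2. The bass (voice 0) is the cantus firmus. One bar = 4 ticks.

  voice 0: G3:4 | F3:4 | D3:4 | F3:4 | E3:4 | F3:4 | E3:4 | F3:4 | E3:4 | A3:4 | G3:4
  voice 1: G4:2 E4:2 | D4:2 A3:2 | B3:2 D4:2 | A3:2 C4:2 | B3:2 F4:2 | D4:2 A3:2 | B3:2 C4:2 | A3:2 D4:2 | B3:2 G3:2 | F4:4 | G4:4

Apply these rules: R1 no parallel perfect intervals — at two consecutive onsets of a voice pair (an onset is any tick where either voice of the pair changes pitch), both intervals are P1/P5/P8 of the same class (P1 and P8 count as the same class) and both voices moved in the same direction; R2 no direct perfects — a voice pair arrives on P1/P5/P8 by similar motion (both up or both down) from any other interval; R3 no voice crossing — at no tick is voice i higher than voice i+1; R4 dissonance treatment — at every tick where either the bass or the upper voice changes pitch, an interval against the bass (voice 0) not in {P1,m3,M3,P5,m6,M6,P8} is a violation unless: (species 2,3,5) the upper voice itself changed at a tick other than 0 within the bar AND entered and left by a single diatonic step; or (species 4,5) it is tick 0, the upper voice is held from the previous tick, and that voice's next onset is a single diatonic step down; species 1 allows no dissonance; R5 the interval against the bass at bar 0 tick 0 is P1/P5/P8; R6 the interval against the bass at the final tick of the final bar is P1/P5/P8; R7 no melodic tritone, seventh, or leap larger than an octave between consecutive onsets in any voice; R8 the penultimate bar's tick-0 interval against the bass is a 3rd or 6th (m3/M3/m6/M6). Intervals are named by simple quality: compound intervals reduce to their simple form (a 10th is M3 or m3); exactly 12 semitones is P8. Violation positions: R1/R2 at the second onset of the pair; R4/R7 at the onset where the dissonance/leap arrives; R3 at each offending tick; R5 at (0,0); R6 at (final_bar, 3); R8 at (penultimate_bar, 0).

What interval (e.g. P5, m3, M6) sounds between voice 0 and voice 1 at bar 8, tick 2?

m3

voice 0=E3 voice 1=G3 -> m3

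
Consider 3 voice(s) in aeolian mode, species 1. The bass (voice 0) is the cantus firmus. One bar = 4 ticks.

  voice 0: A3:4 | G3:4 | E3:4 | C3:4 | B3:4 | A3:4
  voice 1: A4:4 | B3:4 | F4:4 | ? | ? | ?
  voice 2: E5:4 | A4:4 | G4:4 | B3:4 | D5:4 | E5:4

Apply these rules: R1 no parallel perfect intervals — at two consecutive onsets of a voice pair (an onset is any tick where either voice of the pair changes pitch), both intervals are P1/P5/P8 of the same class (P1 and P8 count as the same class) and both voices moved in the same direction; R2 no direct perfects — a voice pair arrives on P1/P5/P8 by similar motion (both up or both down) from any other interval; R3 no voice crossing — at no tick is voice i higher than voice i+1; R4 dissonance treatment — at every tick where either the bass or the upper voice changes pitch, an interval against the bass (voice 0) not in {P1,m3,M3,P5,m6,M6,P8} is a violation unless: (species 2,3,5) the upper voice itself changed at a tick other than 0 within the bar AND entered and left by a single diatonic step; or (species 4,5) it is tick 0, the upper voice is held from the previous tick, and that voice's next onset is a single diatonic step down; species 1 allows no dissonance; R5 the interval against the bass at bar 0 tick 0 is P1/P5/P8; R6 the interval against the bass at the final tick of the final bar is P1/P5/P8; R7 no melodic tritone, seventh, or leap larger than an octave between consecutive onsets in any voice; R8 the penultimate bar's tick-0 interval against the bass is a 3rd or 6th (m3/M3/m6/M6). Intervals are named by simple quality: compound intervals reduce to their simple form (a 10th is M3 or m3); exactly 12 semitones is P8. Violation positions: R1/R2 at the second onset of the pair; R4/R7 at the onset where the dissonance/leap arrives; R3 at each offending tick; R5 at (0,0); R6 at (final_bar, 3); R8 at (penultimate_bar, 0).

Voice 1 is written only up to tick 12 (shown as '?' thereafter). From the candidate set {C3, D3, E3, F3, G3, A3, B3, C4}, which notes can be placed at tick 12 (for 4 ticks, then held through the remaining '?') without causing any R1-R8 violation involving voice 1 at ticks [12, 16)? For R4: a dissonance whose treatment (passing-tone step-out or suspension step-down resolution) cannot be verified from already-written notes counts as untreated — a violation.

{A3}

C3: violates R2,R7
D3: violates R4,R7
E3: violates R2,R7
F3: violates R4
G3: violates R2,R7
A3: legal
B3: violates R2,R4,R7
C4: violates R2,R3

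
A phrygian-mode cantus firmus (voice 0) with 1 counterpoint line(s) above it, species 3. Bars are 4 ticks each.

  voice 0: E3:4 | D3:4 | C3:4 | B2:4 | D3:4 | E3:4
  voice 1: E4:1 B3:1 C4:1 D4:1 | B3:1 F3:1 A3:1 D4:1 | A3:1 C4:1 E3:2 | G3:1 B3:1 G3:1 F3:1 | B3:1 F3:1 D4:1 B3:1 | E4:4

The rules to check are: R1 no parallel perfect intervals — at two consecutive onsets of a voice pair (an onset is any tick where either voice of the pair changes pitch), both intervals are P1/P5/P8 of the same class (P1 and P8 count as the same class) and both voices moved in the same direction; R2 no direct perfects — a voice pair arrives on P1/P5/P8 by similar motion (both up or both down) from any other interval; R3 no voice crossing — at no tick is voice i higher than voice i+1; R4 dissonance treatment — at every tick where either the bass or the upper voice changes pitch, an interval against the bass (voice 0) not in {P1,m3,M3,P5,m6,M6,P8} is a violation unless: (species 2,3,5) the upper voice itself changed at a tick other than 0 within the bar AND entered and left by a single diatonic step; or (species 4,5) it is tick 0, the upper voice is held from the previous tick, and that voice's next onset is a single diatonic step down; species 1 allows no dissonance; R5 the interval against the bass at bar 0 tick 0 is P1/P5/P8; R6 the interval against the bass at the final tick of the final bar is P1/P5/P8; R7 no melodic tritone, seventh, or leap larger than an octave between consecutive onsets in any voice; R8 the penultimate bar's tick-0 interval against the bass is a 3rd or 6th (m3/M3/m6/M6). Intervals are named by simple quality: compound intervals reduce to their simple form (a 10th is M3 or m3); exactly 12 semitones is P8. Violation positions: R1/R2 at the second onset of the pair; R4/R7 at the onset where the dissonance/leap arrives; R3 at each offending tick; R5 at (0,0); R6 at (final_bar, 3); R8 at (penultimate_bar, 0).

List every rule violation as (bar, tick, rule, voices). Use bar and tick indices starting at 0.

(0, 3, R4, (0, 1))
(1, 1, R7, (1,))
(3, 3, R4, (0, 1))
(4, 0, R7, (1,))
(4, 1, R7, (1,))
(5, 0, R2, (0, 1))

bar 0: v0=E3 v1=E4 downbeat P8
bar 1: v0=D3 v1=B3 downbeat M6
bar 2: v0=C3 v1=A3 downbeat M6
bar 3: v0=B2 v1=G3 downbeat m6
bar 4: v0=D3 v1=B3 downbeat M6
bar 5: v0=E3 v1=E4 downbeat P8
  -> R4 @ bar 0 tick 3 v(0, 1): E3/D4 m7 untreated
  -> R7 @ bar 1 tick 1 v(1,): B3->F3 leap 6st
  -> R4 @ bar 3 tick 3 v(0, 1): B2/F3 TT untreated
  -> R7 @ bar 4 tick 0 v(1,): F3->B3 leap 6st
  -> R7 @ bar 4 tick 1 v(1,): B3->F3 leap 6st
  -> R2 @ bar 5 tick 0 v(0, 1): D3/B3 M6 -> E3/E4 P8 similar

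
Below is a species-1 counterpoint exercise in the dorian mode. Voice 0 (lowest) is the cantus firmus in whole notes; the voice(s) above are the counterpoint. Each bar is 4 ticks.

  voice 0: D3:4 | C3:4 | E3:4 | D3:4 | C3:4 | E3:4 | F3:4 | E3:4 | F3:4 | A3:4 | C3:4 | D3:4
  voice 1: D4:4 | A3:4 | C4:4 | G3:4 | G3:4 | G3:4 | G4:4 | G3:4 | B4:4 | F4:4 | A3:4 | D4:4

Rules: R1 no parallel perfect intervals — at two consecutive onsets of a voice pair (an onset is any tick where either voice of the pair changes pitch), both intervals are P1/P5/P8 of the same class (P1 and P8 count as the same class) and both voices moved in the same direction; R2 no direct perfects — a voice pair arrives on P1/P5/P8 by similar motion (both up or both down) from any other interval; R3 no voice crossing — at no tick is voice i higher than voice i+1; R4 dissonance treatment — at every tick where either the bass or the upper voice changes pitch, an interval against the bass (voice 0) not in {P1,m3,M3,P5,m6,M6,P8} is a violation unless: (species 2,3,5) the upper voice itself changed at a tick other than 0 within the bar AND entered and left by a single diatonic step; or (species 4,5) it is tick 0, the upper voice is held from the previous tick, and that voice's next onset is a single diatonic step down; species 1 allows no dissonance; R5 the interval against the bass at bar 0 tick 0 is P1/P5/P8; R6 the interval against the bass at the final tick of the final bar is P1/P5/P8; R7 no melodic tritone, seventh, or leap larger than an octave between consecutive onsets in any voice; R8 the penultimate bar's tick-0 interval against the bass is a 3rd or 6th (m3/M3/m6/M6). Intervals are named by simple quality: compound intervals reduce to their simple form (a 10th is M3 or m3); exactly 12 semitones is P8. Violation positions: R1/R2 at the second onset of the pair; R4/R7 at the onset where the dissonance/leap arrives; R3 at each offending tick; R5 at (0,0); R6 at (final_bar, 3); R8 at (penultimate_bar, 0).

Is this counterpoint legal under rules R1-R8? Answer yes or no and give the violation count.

No (6 violations)

bar 0: v0=D3 v1=D4 (P8)
bar 1: v0=C3 v1=A3 (M6)
bar 2: v0=E3 v1=C4 (m6)
bar 3: v0=D3 v1=G3 (P4)
bar 4: v0=C3 v1=G3 (P5)
bar 5: v0=E3 v1=G3 (m3)
bar 6: v0=F3 v1=G4 (M2)
bar 7: v0=E3 v1=G3 (m3)
bar 8: v0=F3 v1=B4 (TT)
bar 9: v0=A3 v1=F4 (m6)
bar 10: v0=C3 v1=A3 (M6)
bar 11: v0=D3 v1=D4 (P8)
  R4 @ bar3.0: D3/G3 P4 untreated
  R4 @ bar6.0: F3/G4 M2 untreated
  R4 @ bar8.0: F3/B4 TT untreated
  R7 @ bar8.0: G3->B4 leap 16st
  R7 @ bar9.0: B4->F4 leap 6st
  R2 @ bar11.0: C3/A3 M6 -> D3/D4 P8 similar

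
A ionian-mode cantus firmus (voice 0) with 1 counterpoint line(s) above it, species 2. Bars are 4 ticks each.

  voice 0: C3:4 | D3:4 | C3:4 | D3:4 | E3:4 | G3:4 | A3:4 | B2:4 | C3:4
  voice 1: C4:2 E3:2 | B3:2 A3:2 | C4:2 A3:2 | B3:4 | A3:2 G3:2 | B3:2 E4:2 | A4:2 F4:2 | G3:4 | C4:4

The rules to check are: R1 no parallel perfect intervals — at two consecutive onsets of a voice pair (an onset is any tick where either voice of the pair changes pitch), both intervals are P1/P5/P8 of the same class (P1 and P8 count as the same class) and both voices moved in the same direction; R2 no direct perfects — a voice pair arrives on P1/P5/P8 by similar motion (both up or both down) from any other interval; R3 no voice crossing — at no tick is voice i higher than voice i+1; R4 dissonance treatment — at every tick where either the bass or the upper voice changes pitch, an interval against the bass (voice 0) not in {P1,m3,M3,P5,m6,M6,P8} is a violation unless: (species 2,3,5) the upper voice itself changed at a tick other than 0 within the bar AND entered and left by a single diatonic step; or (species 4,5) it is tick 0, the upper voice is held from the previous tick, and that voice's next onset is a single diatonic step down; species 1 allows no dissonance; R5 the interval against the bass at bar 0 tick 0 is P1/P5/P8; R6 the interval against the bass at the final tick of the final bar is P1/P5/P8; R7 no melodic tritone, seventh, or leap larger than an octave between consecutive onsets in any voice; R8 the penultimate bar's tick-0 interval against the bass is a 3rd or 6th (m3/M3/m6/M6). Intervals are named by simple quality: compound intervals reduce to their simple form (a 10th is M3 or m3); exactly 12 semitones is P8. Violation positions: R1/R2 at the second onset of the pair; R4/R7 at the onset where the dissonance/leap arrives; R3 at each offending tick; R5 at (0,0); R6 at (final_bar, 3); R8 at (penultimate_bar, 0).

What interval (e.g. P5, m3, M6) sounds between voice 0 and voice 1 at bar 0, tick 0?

P8

voice 0=C3 voice 1=C4 -> P8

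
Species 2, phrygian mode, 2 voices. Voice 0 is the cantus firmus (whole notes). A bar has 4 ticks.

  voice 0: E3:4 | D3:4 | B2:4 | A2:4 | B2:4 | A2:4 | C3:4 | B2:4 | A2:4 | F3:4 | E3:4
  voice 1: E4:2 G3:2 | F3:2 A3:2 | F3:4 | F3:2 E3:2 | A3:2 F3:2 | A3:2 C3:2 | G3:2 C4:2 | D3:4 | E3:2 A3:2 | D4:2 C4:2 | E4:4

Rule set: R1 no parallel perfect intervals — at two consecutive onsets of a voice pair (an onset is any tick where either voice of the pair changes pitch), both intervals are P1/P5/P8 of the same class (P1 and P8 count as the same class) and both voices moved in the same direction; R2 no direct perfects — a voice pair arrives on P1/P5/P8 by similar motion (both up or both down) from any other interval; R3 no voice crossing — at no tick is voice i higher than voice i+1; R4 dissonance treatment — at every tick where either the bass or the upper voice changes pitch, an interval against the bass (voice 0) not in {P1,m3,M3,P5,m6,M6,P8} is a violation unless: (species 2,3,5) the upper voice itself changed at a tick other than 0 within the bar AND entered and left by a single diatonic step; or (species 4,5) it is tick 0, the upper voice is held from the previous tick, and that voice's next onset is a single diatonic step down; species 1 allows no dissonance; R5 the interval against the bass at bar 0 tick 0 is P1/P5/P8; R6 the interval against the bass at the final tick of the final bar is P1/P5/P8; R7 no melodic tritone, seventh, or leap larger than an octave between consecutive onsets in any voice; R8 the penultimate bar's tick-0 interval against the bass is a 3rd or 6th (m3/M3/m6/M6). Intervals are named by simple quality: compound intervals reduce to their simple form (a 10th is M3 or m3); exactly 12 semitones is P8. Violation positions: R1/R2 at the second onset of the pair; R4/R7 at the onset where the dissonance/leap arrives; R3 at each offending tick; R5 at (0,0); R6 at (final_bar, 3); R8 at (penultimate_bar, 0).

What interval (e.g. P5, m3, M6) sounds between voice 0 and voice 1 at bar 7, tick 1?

m3

voice 0=B2 voice 1=D3 -> m3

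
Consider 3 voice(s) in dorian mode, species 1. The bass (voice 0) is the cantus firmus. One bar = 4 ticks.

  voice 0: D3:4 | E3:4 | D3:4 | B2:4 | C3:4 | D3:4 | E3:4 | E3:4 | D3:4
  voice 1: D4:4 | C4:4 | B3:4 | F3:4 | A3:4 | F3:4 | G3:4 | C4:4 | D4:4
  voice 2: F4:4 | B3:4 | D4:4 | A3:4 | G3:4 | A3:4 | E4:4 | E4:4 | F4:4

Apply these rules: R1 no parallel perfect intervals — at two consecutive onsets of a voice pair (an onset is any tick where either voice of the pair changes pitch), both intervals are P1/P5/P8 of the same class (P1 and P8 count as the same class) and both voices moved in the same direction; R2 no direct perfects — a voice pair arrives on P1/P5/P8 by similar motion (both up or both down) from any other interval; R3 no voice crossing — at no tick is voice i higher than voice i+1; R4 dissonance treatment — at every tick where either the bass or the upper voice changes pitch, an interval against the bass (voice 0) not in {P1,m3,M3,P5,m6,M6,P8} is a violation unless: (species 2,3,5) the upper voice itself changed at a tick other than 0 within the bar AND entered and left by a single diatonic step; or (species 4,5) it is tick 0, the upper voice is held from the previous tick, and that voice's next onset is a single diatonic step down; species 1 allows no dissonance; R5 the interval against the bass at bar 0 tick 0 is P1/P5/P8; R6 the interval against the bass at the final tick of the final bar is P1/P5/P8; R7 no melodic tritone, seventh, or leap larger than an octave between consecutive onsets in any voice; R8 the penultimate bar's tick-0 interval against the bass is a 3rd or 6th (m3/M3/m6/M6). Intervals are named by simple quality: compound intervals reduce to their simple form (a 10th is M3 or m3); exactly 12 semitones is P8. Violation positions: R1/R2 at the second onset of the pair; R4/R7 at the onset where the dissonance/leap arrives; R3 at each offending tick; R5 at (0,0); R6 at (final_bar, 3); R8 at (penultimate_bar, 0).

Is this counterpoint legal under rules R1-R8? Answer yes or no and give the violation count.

No (17 violations)

bar 0: v0=D3 v1=D4 v2=F4 (m3)
bar 1: v0=E3 v1=C4 v2=B3 (P5)
bar 2: v0=D3 v1=B3 v2=D4 (P8)
bar 3: v0=B2 v1=F3 v2=A3 (m7)
bar 4: v0=C3 v1=A3 v2=G3 (P5)
bar 5: v0=D3 v1=F3 v2=A3 (P5)
bar 6: v0=E3 v1=G3 v2=E4 (P8)
bar 7: v0=E3 v1=C4 v2=E4 (P8)
bar 8: v0=D3 v1=D4 v2=F4 (m3)
  R5 @ bar0.0: opens on m3
  R3 @ bar1.0: C4 above B3
  R7 @ bar1.0: F4->B3 leap 6st
  R3 @ bar1.1: C4 above B3
  R3 @ bar1.2: C4 above B3
  R3 @ bar1.3: C4 above B3
  R4 @ bar3.0: B2/F3 TT untreated
  R4 @ bar3.0: B2/A3 m7 untreated
  R7 @ bar3.0: B3->F3 leap 6st
  R3 @ bar4.0: A3 above G3
  R3 @ bar4.1: A3 above G3
  R3 @ bar4.2: A3 above G3
  R3 @ bar4.3: A3 above G3
  R1 @ bar5.0: C3/G3 P5 -> D3/A3 P5 similar
  R2 @ bar6.0: D3/A3 P5 -> E3/E4 P8 similar
  R8 @ bar7.0: penult P8 not 3rd/6th
  R6 @ bar8.3: closes on m3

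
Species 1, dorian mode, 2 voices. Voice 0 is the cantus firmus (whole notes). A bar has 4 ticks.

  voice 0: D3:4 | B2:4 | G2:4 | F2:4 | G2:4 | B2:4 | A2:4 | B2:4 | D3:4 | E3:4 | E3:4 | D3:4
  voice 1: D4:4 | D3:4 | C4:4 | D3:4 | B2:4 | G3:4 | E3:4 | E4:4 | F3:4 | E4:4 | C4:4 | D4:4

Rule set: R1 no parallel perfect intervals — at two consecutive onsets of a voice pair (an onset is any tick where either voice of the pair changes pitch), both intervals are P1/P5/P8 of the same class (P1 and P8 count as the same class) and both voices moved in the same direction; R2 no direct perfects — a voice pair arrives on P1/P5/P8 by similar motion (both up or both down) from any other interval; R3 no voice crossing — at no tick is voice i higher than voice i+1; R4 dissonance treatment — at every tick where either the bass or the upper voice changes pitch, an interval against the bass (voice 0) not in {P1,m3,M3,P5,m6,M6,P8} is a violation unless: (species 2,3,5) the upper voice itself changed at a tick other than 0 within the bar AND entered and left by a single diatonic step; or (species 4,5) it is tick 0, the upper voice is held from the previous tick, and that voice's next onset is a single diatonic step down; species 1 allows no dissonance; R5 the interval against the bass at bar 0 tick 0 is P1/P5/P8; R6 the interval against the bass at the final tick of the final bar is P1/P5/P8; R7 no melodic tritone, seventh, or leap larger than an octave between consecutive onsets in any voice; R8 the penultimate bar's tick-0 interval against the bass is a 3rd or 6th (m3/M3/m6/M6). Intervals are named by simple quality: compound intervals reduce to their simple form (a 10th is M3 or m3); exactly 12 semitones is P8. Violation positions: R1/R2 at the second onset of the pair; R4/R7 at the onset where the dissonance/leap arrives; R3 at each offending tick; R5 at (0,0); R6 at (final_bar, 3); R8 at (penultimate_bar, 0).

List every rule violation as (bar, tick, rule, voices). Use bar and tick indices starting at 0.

(2, 0, R4, (0, 1))
(2, 0, R7, (1,))
(3, 0, R7, (1,))
(6, 0, R2, (0, 1))
(7, 0, R4, (0, 1))
(8, 0, R7, (1,))
(9, 0, R2, (0, 1))
(9, 0, R7, (1,))

bar 0: v0=D3 v1=D4 downbeat P8
bar 1: v0=B2 v1=D3 downbeat m3
bar 2: v0=G2 v1=C4 downbeat P4
bar 3: v0=F2 v1=D3 downbeat M6
bar 4: v0=G2 v1=B2 downbeat M3
bar 5: v0=B2 v1=G3 downbeat m6
bar 6: v0=A2 v1=E3 downbeat P5
bar 7: v0=B2 v1=E4 downbeat P4
bar 8: v0=D3 v1=F3 downbeat m3
bar 9: v0=E3 v1=E4 downbeat P8
bar 10: v0=E3 v1=C4 downbeat m6
bar 11: v0=D3 v1=D4 downbeat P8
  -> R4 @ bar 2 tick 0 v(0, 1): G2/C4 P4 untreated
  -> R7 @ bar 2 tick 0 v(1,): D3->C4 leap 10st
  -> R7 @ bar 3 tick 0 v(1,): C4->D3 leap 10st
  -> R2 @ bar 6 tick 0 v(0, 1): B2/G3 m6 -> A2/E3 P5 similar
  -> R4 @ bar 7 tick 0 v(0, 1): B2/E4 P4 untreated
  -> R7 @ bar 8 tick 0 v(1,): E4->F3 leap 11st
  -> R2 @ bar 9 tick 0 v(0, 1): D3/F3 m3 -> E3/E4 P8 similar
  -> R7 @ bar 9 tick 0 v(1,): F3->E4 leap 11st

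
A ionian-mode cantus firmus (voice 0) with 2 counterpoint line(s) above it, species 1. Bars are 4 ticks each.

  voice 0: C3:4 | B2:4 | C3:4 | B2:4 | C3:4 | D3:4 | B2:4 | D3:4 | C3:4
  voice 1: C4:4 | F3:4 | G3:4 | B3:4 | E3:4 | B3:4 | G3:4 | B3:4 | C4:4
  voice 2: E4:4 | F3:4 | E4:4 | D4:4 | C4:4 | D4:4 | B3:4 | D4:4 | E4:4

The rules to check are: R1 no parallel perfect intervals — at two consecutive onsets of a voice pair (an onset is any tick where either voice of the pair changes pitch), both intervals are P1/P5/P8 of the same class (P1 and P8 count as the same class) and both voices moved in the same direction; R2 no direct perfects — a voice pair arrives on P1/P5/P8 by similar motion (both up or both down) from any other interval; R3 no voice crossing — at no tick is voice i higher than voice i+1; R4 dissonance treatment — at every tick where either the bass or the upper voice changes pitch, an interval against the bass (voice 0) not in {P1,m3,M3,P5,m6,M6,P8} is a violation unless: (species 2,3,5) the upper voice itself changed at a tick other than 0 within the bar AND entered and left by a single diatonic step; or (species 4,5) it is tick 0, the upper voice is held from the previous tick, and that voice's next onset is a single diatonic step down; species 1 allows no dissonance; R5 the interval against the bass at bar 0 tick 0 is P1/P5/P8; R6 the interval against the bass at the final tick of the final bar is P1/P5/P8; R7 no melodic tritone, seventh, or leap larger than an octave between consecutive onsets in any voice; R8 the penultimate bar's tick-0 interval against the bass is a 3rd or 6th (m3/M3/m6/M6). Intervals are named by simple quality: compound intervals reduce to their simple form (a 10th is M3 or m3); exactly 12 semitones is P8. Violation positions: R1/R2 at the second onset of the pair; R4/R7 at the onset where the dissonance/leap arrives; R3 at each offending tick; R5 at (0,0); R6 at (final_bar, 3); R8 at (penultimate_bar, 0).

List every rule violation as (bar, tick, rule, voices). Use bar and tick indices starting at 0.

bar 0: v0=C3 v1=C4 v2=E4 downbeat M3
bar 1: v0=B2 v1=F3 v2=F3 downbeat TT
bar 2: v0=C3 v1=G3 v2=E4 downbeat M3
bar 3: v0=B2 v1=B3 v2=D4 downbeat m3
bar 4: v0=C3 v1=E3 v2=C4 downbeat P8
bar 5: v0=D3 v1=B3 v2=D4 downbeat P8
bar 6: v0=B2 v1=G3 v2=B3 downbeat P8
bar 7: v0=D3 v1=B3 v2=D4 downbeat P8
bar 8: v0=C3 v1=C4 v2=E4 downbeat M3
  -> R5 @ bar 0 tick 0 v(0, 2): opens on M3
  -> R2 @ bar 1 tick 0 v(1, 2): C4/E4 M3 -> F3/F3 P1 similar
  -> R4 @ bar 1 tick 0 v(0, 1): B2/F3 TT untreated
  -> R4 @ bar 1 tick 0 v(0, 2): B2/F3 TT untreated
  -> R7 @ bar 1 tick 0 v(2,): E4->F3 leap 11st
  -> R2 @ bar 2 tick 0 v(0, 1): B2/F3 TT -> C3/G3 P5 similar
  -> R7 @ bar 2 tick 0 v(2,): F3->E4 leap 11st
  -> R1 @ bar 5 tick 0 v(0, 2): C3/C4 P8 -> D3/D4 P8 similar
  -> R1 @ bar 6 tick 0 v(0, 2): D3/D4 P8 -> B2/B3 P8 similar
  -> R1 @ bar 7 tick 0 v(0, 2): B2/B3 P8 -> D3/D4 P8 similar
  -> R8 @ bar 7 tick 0 v(0, 2): penult P8 not 3rd/6th
  -> R6 @ bar 8 tick 3 v(0, 2): closes on M3

(0, 0, R5, (0, 2))
(1, 0, R2, (1, 2))
(1, 0, R4, (0, 1))
(1, 0, R4, (0, 2))
(1, 0, R7, (2,))
(2, 0, R2, (0, 1))
(2, 0, R7, (2,))
(5, 0, R1, (0, 2))
(6, 0, R1, (0, 2))
(7, 0, R1, (0, 2))
(7, 0, R8, (0, 2))
(8, 3, R6, (0, 2))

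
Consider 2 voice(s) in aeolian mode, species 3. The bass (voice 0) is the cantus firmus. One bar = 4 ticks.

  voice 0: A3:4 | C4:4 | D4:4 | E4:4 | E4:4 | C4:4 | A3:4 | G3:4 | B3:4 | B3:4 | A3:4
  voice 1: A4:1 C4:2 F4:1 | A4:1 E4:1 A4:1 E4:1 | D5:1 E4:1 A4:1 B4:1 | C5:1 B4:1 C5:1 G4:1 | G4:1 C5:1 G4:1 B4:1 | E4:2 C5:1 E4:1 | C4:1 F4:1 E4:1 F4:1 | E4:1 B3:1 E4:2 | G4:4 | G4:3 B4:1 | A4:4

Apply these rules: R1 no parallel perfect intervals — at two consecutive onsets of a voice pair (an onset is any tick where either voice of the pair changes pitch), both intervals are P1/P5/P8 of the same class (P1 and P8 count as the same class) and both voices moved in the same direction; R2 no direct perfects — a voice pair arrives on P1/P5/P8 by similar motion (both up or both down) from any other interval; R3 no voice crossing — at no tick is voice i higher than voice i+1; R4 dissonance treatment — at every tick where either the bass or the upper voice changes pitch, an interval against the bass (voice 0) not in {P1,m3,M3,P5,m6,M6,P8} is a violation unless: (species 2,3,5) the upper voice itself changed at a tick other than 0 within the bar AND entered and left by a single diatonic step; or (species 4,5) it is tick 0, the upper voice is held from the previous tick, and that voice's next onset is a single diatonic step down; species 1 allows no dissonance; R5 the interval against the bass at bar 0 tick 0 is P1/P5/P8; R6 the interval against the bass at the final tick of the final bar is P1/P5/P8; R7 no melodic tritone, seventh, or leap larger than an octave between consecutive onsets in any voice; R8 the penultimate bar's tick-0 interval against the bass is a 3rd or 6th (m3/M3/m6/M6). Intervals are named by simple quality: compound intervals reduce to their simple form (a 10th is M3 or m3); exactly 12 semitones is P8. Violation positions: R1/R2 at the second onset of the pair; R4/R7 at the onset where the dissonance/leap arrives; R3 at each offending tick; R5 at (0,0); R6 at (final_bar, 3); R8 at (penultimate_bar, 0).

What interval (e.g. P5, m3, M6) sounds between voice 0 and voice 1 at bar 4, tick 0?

voice 0=E4 voice 1=G4 -> m3

m3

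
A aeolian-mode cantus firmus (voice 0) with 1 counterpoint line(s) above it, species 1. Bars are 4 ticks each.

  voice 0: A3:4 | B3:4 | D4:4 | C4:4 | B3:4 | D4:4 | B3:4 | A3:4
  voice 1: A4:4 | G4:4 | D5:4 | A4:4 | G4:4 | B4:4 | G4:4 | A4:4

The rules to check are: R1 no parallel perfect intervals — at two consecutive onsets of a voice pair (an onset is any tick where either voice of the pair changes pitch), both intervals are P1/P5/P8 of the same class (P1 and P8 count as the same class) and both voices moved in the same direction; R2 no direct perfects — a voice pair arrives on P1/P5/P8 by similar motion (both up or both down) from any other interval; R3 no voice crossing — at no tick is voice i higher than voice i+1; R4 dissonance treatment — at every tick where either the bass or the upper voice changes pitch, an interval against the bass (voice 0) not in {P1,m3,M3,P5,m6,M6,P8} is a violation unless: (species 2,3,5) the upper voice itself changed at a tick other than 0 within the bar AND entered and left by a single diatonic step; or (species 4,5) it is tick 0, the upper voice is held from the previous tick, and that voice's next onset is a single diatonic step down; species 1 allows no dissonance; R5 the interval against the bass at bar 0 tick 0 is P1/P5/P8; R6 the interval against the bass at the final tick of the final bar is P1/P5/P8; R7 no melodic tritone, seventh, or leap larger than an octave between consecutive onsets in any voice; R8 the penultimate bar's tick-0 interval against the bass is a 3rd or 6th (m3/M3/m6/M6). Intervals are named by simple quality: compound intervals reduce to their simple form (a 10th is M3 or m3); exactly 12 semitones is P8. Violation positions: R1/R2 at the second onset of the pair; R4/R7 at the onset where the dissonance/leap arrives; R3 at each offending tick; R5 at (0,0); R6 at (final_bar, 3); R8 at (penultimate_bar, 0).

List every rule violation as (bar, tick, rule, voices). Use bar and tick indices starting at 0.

(2, 0, R2, (0, 1))

bar 0: v0=A3 v1=A4 downbeat P8
bar 1: v0=B3 v1=G4 downbeat m6
bar 2: v0=D4 v1=D5 downbeat P8
bar 3: v0=C4 v1=A4 downbeat M6
bar 4: v0=B3 v1=G4 downbeat m6
bar 5: v0=D4 v1=B4 downbeat M6
bar 6: v0=B3 v1=G4 downbeat m6
bar 7: v0=A3 v1=A4 downbeat P8
  -> R2 @ bar 2 tick 0 v(0, 1): B3/G4 m6 -> D4/D5 P8 similar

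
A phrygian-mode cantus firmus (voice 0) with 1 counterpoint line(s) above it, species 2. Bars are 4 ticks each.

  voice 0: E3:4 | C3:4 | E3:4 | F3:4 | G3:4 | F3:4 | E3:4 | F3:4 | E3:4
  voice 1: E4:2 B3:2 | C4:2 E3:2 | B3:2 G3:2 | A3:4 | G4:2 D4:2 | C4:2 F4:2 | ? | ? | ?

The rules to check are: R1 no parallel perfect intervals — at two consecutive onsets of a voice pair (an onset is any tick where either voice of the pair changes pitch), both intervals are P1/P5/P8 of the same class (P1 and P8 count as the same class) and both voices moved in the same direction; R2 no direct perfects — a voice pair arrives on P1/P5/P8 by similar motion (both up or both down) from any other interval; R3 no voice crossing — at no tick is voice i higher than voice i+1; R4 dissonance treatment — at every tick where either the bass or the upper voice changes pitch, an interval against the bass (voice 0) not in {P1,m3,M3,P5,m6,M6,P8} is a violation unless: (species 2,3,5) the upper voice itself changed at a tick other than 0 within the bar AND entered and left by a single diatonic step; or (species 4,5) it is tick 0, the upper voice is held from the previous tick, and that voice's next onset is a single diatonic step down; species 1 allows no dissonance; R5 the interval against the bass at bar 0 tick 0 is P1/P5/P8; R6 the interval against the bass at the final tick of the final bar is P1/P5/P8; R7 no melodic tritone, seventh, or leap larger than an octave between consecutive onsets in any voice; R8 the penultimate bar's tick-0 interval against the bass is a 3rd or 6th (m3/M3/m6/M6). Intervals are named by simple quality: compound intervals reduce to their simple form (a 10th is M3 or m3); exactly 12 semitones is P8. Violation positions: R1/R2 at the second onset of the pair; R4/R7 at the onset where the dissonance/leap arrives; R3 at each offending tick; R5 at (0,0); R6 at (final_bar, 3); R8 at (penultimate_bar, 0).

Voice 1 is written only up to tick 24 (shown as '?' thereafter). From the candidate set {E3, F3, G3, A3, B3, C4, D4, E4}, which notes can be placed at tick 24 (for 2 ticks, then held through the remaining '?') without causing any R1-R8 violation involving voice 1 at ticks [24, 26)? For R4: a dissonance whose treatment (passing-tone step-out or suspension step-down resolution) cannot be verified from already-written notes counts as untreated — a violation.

{C4}

E3: violates R1,R7
F3: violates R4
G3: violates R7
A3: violates R4
B3: violates R2,R7
C4: legal
D4: violates R4
E4: violates R1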